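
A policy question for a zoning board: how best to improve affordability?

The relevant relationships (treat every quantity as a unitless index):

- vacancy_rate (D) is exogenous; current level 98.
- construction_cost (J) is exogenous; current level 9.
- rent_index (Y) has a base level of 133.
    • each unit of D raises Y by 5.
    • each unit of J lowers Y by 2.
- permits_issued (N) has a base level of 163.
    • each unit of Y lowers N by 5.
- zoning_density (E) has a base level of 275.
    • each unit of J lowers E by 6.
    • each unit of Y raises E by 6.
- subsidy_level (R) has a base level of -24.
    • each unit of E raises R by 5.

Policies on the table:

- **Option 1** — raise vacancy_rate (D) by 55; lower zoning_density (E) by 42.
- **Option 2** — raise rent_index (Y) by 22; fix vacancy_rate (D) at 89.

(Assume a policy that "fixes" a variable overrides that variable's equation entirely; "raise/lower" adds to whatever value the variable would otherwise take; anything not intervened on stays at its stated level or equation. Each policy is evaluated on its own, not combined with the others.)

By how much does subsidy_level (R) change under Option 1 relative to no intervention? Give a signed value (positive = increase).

Baseline:
  D = 98
  J = 9
  Y = 133 + 5·98 − 2·9 = 605
  E = 275 − 6·9 + 6·605 = 3851
  R = -24 + 5·3851 = 19231
Option 1 (D + 55, E − 42):
  D = 98 + 55 = 153
  J = 9
  Y = 133 + 5·153 − 2·9 = 880
  E = 275 − 6·9 + 6·880 (−42 from intervention) = 5459
  R = -24 + 5·5459 = 27271
Change in R: 27271 − 19231 = 8040

8040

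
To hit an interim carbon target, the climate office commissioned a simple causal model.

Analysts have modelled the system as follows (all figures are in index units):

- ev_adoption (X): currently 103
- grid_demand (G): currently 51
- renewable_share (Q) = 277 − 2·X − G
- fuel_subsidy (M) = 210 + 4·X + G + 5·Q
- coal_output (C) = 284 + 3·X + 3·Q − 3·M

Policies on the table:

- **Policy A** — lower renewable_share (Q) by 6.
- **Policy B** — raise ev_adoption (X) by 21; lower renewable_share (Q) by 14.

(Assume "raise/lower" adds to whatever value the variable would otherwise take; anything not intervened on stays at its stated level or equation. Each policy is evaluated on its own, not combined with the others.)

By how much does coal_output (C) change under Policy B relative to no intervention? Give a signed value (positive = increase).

483

Baseline:
  X = 103
  G = 51
  Q = 277 − 2·103 − 51 = 20
  M = 210 + 4·103 + 51 + 5·20 = 773
  C = 284 + 3·103 + 3·20 − 3·773 = -1666
Policy B (X + 21, Q − 14):
  X = 103 + 21 = 124
  G = 51
  Q = 277 − 2·124 − 51 (−14 from intervention) = -36
  M = 210 + 4·124 + 51 + 5·(-36) = 577
  C = 284 + 3·124 + 3·(-36) − 3·577 = -1183
Change in C: -1183 − (-1666) = 483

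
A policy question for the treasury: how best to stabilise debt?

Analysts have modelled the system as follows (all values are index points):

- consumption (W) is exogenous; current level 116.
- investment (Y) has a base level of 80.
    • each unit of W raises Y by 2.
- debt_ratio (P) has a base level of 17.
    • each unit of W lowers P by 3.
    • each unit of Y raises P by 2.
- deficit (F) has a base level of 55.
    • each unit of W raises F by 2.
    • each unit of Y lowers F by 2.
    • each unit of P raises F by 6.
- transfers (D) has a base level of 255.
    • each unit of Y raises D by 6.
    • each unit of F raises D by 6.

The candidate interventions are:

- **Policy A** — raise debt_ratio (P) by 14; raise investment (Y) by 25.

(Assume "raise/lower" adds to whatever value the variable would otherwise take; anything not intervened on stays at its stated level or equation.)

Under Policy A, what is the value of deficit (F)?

1755

Policy A (P + 14, Y + 25):
  W = 116
  Y = 80 + 2·116 (+25 from intervention) = 337
  P = 17 − 3·116 + 2·337 (+14 from intervention) = 357
  F = 55 + 2·116 − 2·337 + 6·357 = 1755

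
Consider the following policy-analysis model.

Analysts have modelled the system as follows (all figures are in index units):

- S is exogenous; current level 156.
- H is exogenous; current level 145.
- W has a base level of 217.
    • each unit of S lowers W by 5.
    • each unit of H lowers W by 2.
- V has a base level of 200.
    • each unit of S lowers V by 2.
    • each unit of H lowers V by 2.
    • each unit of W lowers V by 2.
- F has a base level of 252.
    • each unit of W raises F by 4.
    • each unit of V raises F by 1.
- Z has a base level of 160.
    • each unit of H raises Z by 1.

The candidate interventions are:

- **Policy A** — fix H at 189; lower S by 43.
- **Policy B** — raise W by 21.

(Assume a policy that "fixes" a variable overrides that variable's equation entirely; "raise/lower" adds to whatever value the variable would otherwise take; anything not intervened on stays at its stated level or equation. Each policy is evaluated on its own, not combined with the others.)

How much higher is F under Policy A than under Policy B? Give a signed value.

210

Policy A (H := 189, S − 43):
  S = 156 − 43 = 113
  H = 189
  W = 217 − 5·113 − 2·189 = -726
  V = 200 − 2·113 − 2·189 − 2·(-726) = 1048
  F = 252 + 4·(-726) + 1048 = -1604
Policy B (W + 21):
  S = 156
  H = 145
  W = 217 − 5·156 − 2·145 (+21 from intervention) = -832
  V = 200 − 2·156 − 2·145 − 2·(-832) = 1262
  F = 252 + 4·(-832) + 1262 = -1814
F: -1604 − (-1814) = 210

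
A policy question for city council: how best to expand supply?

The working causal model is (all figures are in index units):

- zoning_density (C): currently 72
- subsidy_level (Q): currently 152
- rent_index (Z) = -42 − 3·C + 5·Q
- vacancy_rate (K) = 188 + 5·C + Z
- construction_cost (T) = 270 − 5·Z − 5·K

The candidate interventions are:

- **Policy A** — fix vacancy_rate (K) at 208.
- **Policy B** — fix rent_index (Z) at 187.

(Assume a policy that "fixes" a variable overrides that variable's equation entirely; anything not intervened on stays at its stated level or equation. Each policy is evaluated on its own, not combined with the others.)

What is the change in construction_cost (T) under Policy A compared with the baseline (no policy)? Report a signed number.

Baseline:
  C = 72
  Q = 152
  Z = -42 − 3·72 + 5·152 = 502
  K = 188 + 5·72 + 502 = 1050
  T = 270 − 5·502 − 5·1050 = -7490
Policy A (K := 208):
  C = 72
  Q = 152
  Z = -42 − 3·72 + 5·152 = 502
  K = 208
  T = 270 − 5·502 − 5·208 = -3280
Change in T: -3280 − (-7490) = 4210

4210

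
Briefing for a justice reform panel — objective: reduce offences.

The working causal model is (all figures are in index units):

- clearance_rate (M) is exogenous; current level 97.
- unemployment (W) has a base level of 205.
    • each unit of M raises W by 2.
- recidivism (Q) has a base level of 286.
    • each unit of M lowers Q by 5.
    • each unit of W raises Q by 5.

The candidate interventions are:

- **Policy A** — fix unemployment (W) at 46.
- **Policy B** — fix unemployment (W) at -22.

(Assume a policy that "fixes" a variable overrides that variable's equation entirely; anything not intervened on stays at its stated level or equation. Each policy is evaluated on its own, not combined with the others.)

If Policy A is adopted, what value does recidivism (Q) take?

31

Policy A (W := 46):
  M = 97
  W = 46
  Q = 286 − 5·97 + 5·46 = 31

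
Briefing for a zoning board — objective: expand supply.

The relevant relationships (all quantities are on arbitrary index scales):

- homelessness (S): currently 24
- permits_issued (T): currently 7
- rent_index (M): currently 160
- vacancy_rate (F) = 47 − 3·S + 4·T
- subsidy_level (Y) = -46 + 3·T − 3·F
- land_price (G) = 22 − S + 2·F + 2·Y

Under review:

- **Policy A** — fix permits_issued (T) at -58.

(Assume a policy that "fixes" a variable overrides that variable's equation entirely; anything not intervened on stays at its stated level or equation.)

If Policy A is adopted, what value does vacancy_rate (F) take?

Policy A (T := -58):
  S = 24
  T = -58
  F = 47 − 3·24 + 4·(-58) = -257

-257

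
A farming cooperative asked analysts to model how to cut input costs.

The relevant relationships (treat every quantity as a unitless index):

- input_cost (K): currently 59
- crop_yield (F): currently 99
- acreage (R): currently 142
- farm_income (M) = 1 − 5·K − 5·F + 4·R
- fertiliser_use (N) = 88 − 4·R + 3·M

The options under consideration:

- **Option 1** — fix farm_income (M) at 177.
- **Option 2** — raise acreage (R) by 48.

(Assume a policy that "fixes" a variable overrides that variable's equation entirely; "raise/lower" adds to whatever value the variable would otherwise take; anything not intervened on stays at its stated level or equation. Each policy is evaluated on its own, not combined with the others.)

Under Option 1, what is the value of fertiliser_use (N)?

51

Option 1 (M := 177):
  K = 59
  F = 99
  R = 142
  M = 177
  N = 88 − 4·142 + 3·177 = 51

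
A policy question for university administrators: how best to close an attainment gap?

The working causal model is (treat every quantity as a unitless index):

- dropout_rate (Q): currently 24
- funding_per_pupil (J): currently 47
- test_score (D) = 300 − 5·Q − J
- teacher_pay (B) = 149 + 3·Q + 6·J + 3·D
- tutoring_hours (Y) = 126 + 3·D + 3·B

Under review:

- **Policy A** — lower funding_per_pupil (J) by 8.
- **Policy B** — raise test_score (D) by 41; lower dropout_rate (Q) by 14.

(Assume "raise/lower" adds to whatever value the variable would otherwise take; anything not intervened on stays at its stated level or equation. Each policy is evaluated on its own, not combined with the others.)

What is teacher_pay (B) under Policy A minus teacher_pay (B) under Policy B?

Policy A (J − 8):
  Q = 24
  J = 47 − 8 = 39
  D = 300 − 5·24 − 39 = 141
  B = 149 + 3·24 + 6·39 + 3·141 = 878
Policy B (D + 41, Q − 14):
  Q = 24 − 14 = 10
  J = 47
  D = 300 − 5·10 − 47 (+41 from intervention) = 244
  B = 149 + 3·10 + 6·47 + 3·244 = 1193
B: 878 − 1193 = -315

-315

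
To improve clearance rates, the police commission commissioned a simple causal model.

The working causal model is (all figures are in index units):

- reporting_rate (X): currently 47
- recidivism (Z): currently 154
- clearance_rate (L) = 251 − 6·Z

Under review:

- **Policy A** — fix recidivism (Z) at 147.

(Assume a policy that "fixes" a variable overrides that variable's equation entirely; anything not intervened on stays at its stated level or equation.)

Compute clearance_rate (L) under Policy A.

Policy A (Z := 147):
  Z = 147
  L = 251 − 6·147 = -631

-631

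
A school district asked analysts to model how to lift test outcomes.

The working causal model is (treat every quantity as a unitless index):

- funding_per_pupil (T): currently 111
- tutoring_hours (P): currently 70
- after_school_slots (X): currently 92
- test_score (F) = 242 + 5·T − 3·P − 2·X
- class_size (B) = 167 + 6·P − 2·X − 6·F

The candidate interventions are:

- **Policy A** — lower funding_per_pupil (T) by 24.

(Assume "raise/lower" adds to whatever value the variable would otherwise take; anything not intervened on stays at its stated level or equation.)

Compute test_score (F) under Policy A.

283

Policy A (T − 24):
  T = 111 − 24 = 87
  P = 70
  X = 92
  F = 242 + 5·87 − 3·70 − 2·92 = 283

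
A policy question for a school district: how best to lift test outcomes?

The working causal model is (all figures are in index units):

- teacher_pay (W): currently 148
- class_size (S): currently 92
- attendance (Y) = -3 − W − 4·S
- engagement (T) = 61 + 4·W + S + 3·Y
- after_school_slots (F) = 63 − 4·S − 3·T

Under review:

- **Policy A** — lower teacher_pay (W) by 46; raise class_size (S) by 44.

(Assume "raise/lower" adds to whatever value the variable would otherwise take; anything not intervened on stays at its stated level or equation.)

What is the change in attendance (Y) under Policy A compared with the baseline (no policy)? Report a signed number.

Baseline:
  W = 148
  S = 92
  Y = -3 − 148 − 4·92 = -519
Policy A (W − 46, S + 44):
  W = 148 − 46 = 102
  S = 92 + 44 = 136
  Y = -3 − 102 − 4·136 = -649
Change in Y: -649 − (-519) = -130

-130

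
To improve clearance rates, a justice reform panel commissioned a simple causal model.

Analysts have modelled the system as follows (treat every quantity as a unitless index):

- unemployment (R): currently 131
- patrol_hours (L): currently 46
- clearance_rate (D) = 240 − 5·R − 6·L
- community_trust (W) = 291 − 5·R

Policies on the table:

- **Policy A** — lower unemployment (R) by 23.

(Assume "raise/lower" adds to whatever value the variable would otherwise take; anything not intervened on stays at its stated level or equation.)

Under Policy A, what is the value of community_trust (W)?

-249

Policy A (R − 23):
  R = 131 − 23 = 108
  W = 291 − 5·108 = -249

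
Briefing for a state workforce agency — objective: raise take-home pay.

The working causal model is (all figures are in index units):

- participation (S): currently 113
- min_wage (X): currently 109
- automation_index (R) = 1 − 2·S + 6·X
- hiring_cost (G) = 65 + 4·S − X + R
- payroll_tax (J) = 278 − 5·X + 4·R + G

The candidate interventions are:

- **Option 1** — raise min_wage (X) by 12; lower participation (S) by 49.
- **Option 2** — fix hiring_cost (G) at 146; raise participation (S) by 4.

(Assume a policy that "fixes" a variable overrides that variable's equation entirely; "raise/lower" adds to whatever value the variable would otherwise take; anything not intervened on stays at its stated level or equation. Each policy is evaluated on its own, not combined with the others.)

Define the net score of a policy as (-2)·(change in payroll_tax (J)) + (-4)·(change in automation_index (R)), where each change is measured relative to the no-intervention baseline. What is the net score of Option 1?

-1844

Baseline:
  S = 113
  X = 109
  R = 1 − 2·113 + 6·109 = 429
  G = 65 + 4·113 − 109 + 429 = 837
  J = 278 − 5·109 + 4·429 + 837 = 2286
Option 1 (X + 12, S − 49):
  S = 113 − 49 = 64
  X = 109 + 12 = 121
  R = 1 − 2·64 + 6·121 = 599
  G = 65 + 4·64 − 121 + 599 = 799
  J = 278 − 5·121 + 4·599 + 799 = 2868
ΔJ = 2868 − 2286 = 582; ΔR = 599 − 429 = 170
Score = (-2)·582 + (-4)·170 = -1844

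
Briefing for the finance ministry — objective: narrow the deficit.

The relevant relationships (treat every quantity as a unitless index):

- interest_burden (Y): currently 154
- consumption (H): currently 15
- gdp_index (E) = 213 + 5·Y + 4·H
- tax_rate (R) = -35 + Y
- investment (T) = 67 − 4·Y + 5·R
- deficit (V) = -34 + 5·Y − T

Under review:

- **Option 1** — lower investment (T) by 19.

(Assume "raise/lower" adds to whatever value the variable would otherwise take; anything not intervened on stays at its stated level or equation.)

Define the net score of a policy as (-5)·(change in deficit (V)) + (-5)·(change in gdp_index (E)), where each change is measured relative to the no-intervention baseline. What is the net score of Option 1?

-95

Baseline:
  Y = 154
  H = 15
  E = 213 + 5·154 + 4·15 = 1043
  R = -35 + 154 = 119
  T = 67 − 4·154 + 5·119 = 46
  V = -34 + 5·154 − 46 = 690
Option 1 (T − 19):
  Y = 154
  H = 15
  E = 213 + 5·154 + 4·15 = 1043
  R = -35 + 154 = 119
  T = 67 − 4·154 + 5·119 (−19 from intervention) = 27
  V = -34 + 5·154 − 27 = 709
ΔV = 709 − 690 = 19; ΔE = 1043 − 1043 = 0
Score = (-5)·19 + (-5)·0 = -95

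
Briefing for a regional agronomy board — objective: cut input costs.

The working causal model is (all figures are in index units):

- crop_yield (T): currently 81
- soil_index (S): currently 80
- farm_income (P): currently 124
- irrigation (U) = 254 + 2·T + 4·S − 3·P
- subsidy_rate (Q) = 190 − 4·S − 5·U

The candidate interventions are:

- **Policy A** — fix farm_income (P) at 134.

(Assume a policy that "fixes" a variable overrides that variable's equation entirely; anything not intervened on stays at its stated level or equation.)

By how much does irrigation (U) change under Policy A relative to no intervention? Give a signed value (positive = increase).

-30

Baseline:
  T = 81
  S = 80
  P = 124
  U = 254 + 2·81 + 4·80 − 3·124 = 364
Policy A (P := 134):
  T = 81
  S = 80
  P = 134
  U = 254 + 2·81 + 4·80 − 3·134 = 334
Change in U: 334 − 364 = -30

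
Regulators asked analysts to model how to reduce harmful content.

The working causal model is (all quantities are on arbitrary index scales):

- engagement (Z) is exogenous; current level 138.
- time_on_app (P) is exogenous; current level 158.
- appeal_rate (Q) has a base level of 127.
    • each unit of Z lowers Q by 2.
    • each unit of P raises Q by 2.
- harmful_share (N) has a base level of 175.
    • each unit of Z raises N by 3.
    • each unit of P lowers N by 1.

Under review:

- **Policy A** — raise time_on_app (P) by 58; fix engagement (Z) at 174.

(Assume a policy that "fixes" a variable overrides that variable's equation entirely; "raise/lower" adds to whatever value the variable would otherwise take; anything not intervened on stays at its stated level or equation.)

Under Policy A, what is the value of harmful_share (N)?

Policy A (P + 58, Z := 174):
  Z = 174
  P = 158 + 58 = 216
  N = 175 + 3·174 − 216 = 481

481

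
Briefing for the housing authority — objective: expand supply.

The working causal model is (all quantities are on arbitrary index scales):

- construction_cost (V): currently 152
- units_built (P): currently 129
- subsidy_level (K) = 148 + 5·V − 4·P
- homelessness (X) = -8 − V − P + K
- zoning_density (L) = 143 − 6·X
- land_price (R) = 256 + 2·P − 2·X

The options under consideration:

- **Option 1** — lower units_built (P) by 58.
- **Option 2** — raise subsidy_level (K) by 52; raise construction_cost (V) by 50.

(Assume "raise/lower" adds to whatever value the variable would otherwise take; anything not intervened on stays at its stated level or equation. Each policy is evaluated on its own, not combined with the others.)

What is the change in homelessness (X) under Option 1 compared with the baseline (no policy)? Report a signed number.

290

Baseline:
  V = 152
  P = 129
  K = 148 + 5·152 − 4·129 = 392
  X = -8 − 152 − 129 + 392 = 103
Option 1 (P − 58):
  V = 152
  P = 129 − 58 = 71
  K = 148 + 5·152 − 4·71 = 624
  X = -8 − 152 − 71 + 624 = 393
Change in X: 393 − 103 = 290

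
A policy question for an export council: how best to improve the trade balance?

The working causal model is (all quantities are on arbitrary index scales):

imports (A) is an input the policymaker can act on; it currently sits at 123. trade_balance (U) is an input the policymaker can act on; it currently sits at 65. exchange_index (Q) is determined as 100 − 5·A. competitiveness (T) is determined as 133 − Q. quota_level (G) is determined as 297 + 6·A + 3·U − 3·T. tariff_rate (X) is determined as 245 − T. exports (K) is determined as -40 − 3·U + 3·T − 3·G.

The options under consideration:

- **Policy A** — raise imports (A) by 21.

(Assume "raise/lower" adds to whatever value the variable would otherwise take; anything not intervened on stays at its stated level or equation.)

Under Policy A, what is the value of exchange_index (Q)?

-620

Policy A (A + 21):
  A = 123 + 21 = 144
  Q = 100 − 5·144 = -620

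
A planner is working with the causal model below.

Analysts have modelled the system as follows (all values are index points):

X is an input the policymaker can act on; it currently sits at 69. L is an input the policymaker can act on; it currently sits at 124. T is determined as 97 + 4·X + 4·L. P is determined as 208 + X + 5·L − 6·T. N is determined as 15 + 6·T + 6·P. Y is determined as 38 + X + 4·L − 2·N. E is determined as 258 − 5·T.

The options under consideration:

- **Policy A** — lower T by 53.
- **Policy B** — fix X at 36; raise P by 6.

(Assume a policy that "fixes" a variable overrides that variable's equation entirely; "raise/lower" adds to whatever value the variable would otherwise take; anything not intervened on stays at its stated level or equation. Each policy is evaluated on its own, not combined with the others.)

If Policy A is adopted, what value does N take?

Policy A (T − 53):
  X = 69
  L = 124
  T = 97 + 4·69 + 4·124 (−53 from intervention) = 816
  P = 208 + 69 + 5·124 − 6·816 = -3999
  N = 15 + 6·816 + 6·(-3999) = -19083

-19083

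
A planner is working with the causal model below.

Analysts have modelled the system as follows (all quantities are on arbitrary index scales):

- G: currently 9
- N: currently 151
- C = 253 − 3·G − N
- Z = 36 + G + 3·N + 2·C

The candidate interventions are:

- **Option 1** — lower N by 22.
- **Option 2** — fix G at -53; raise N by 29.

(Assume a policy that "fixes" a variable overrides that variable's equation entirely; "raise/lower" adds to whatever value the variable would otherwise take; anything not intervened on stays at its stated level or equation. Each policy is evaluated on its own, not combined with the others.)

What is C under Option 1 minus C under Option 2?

Option 1 (N − 22):
  G = 9
  N = 151 − 22 = 129
  C = 253 − 3·9 − 129 = 97
Option 2 (G := -53, N + 29):
  G = -53
  N = 151 + 29 = 180
  C = 253 − 3·(-53) − 180 = 232
C: 97 − 232 = -135

-135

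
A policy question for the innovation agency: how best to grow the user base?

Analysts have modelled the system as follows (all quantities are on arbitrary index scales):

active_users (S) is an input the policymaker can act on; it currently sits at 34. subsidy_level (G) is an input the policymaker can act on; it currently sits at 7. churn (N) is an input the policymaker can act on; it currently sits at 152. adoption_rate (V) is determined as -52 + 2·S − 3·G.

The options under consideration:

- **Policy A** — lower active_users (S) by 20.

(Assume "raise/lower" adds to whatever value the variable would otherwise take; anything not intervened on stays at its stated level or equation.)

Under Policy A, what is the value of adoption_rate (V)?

Policy A (S − 20):
  S = 34 − 20 = 14
  G = 7
  V = -52 + 2·14 − 3·7 = -45

-45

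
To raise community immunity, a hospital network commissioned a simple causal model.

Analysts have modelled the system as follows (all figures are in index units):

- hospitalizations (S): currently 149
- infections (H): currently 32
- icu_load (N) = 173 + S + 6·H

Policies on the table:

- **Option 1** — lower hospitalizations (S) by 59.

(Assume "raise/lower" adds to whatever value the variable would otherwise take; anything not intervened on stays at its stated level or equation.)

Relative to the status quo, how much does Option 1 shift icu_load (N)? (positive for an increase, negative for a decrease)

-59

Baseline:
  S = 149
  H = 32
  N = 173 + 149 + 6·32 = 514
Option 1 (S − 59):
  S = 149 − 59 = 90
  H = 32
  N = 173 + 90 + 6·32 = 455
Change in N: 455 − 514 = -59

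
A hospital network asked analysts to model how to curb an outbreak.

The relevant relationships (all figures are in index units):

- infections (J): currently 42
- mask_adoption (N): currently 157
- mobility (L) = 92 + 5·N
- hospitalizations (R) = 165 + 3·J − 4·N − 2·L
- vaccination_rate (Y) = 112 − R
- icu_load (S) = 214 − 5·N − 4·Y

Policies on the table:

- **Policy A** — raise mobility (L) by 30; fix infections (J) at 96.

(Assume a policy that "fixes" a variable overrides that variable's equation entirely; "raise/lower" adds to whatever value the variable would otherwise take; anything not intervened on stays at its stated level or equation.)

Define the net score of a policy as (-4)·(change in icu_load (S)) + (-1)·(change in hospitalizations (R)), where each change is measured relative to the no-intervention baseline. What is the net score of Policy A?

-1734

Baseline:
  J = 42
  N = 157
  L = 92 + 5·157 = 877
  R = 165 + 3·42 − 4·157 − 2·877 = -2091
  Y = 112 − (-2091) = 2203
  S = 214 − 5·157 − 4·2203 = -9383
Policy A (L + 30, J := 96):
  J = 96
  N = 157
  L = 92 + 5·157 (+30 from intervention) = 907
  R = 165 + 3·96 − 4·157 − 2·907 = -1989
  Y = 112 − (-1989) = 2101
  S = 214 − 5·157 − 4·2101 = -8975
ΔS = -8975 − (-9383) = 408; ΔR = -1989 − (-2091) = 102
Score = (-4)·408 + (-1)·102 = -1734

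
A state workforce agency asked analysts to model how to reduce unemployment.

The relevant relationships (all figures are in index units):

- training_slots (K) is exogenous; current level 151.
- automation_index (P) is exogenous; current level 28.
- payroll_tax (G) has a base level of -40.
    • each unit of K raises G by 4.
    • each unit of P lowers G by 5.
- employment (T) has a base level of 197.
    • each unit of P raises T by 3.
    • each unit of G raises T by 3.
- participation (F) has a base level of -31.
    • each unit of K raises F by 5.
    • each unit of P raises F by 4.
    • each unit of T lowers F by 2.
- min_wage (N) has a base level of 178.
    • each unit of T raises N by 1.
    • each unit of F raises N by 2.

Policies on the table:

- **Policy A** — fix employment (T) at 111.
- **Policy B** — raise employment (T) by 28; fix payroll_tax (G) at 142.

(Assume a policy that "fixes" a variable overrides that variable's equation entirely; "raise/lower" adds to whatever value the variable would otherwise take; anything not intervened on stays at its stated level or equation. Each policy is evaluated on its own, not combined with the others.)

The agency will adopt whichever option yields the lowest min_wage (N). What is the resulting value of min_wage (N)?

-355

Policy A (T := 111):
  K = 151
  P = 28
  G = -40 + 4·151 − 5·28 = 424
  T = 111
  F = -31 + 5·151 + 4·28 − 2·111 = 614
  N = 178 + 111 + 2·614 = 1517
Policy B (T + 28, G := 142):
  K = 151
  P = 28
  G = 142
  T = 197 + 3·28 + 3·142 (+28 from intervention) = 735
  F = -31 + 5·151 + 4·28 − 2·735 = -634
  N = 178 + 735 + 2·(-634) = -355
Comparing — Policy A: N=1517, Policy B: N=-355. Lowest is -355 (Policy B).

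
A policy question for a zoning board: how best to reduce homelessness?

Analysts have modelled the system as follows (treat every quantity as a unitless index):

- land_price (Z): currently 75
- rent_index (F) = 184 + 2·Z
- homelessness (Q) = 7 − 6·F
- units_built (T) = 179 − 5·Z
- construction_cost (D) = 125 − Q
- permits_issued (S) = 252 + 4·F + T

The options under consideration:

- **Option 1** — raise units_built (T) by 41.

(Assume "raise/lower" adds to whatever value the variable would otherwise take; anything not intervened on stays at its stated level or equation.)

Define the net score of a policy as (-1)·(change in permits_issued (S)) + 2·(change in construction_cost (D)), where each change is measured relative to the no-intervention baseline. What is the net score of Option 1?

-41

Baseline:
  Z = 75
  F = 184 + 2·75 = 334
  Q = 7 − 6·334 = -1997
  T = 179 − 5·75 = -196
  D = 125 − (-1997) = 2122
  S = 252 + 4·334 + (-196) = 1392
Option 1 (T + 41):
  Z = 75
  F = 184 + 2·75 = 334
  Q = 7 − 6·334 = -1997
  T = 179 − 5·75 (+41 from intervention) = -155
  D = 125 − (-1997) = 2122
  S = 252 + 4·334 + (-155) = 1433
ΔS = 1433 − 1392 = 41; ΔD = 2122 − 2122 = 0
Score = (-1)·41 + 2·0 = -41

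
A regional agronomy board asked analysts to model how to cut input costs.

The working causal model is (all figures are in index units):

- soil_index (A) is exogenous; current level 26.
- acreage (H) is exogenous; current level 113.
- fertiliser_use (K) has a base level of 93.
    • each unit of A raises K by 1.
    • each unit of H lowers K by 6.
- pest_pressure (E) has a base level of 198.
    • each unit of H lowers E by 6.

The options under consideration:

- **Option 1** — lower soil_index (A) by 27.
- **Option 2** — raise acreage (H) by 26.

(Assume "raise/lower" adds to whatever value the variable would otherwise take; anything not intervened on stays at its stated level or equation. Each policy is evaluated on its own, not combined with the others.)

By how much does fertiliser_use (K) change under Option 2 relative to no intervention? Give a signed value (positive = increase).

Baseline:
  A = 26
  H = 113
  K = 93 + 26 − 6·113 = -559
Option 2 (H + 26):
  A = 26
  H = 113 + 26 = 139
  K = 93 + 26 − 6·139 = -715
Change in K: -715 − (-559) = -156

-156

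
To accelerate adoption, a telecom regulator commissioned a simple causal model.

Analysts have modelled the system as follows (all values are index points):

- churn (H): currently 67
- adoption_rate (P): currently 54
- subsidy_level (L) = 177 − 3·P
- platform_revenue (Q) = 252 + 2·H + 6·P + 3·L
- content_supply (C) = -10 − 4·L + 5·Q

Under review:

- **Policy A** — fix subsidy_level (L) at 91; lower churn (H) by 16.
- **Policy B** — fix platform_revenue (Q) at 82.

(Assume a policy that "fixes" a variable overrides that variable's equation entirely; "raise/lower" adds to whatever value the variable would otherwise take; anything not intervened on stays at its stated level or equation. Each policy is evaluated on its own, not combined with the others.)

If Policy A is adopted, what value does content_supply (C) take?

Policy A (L := 91, H − 16):
  H = 67 − 16 = 51
  P = 54
  L = 91
  Q = 252 + 2·51 + 6·54 + 3·91 = 951
  C = -10 − 4·91 + 5·951 = 4381

4381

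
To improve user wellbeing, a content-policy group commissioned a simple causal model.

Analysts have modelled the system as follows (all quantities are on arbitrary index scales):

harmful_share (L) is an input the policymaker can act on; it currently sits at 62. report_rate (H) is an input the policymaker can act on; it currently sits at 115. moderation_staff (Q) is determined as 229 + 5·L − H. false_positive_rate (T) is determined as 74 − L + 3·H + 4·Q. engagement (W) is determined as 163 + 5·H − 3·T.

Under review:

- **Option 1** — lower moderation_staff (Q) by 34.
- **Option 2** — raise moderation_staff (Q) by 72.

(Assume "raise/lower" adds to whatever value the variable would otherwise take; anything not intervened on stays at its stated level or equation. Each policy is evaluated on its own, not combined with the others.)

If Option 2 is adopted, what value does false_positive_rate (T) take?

2341

Option 2 (Q + 72):
  L = 62
  H = 115
  Q = 229 + 5·62 − 115 (+72 from intervention) = 496
  T = 74 − 62 + 3·115 + 4·496 = 2341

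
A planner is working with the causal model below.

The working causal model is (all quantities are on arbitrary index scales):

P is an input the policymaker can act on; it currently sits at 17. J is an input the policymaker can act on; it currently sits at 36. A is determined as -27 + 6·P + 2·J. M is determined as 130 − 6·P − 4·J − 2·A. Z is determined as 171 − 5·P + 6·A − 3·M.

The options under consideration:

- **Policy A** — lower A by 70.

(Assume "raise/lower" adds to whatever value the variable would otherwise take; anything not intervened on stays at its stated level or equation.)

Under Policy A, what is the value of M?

-270

Policy A (A − 70):
  P = 17
  J = 36
  A = -27 + 6·17 + 2·36 (−70 from intervention) = 77
  M = 130 − 6·17 − 4·36 − 2·77 = -270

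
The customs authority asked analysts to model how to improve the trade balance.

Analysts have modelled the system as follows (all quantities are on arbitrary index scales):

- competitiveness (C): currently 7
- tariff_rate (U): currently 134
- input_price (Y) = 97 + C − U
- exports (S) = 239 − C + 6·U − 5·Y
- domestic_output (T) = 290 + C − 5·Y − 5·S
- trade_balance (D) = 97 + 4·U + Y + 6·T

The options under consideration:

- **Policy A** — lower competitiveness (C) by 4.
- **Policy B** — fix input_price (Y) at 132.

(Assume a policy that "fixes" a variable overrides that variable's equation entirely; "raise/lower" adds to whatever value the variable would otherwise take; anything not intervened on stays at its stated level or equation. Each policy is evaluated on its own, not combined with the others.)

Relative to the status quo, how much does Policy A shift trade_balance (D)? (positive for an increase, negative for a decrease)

Baseline:
  C = 7
  U = 134
  Y = 97 + 7 − 134 = -30
  S = 239 − 7 + 6·134 − 5·(-30) = 1186
  T = 290 + 7 − 5·(-30) − 5·1186 = -5483
  D = 97 + 4·134 + (-30) + 6·(-5483) = -32295
Policy A (C − 4):
  C = 7 − 4 = 3
  U = 134
  Y = 97 + 3 − 134 = -34
  S = 239 − 3 + 6·134 − 5·(-34) = 1210
  T = 290 + 3 − 5·(-34) − 5·1210 = -5587
  D = 97 + 4·134 + (-34) + 6·(-5587) = -32923
Change in D: -32923 − (-32295) = -628

-628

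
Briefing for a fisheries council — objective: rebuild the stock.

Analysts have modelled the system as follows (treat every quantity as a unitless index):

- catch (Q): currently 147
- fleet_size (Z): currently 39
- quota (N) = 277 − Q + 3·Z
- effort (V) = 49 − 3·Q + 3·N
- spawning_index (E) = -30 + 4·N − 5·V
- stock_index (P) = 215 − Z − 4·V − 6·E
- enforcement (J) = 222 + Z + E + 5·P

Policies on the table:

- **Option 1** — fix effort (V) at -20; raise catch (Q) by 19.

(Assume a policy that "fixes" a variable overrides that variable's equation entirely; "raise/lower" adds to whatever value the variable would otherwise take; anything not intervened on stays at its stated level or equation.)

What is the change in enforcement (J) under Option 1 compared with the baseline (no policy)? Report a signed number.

-43921

Baseline:
  Q = 147
  Z = 39
  N = 277 − 147 + 3·39 = 247
  V = 49 − 3·147 + 3·247 = 349
  E = -30 + 4·247 − 5·349 = -787
  P = 215 − 39 − 4·349 − 6·(-787) = 3502
  J = 222 + 39 + (-787) + 5·3502 = 16984
Option 1 (V := -20, Q + 19):
  Q = 147 + 19 = 166
  Z = 39
  N = 277 − 166 + 3·39 = 228
  V = -20
  E = -30 + 4·228 − 5·(-20) = 982
  P = 215 − 39 − 4·(-20) − 6·982 = -5636
  J = 222 + 39 + 982 + 5·(-5636) = -26937
Change in J: -26937 − 16984 = -43921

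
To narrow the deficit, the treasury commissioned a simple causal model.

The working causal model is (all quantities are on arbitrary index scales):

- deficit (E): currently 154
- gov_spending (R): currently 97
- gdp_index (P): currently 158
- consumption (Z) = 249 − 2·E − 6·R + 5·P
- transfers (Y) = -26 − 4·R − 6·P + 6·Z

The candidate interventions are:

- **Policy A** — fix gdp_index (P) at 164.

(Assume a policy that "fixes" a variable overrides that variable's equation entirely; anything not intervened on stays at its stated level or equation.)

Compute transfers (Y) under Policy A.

Policy A (P := 164):
  E = 154
  R = 97
  P = 164
  Z = 249 − 2·154 − 6·97 + 5·164 = 179
  Y = -26 − 4·97 − 6·164 + 6·179 = -324

-324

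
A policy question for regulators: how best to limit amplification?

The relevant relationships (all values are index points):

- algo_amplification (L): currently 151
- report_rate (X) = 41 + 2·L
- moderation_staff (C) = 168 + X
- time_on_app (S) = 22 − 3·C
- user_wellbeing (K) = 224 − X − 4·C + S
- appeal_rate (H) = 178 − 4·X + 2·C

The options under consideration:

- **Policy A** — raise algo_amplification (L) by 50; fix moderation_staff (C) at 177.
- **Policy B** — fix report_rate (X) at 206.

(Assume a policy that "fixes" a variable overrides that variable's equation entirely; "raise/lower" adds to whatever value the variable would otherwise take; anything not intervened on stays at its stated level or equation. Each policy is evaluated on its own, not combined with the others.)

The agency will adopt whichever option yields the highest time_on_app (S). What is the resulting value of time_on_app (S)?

Policy A (L + 50, C := 177):
  L = 151 + 50 = 201
  X = 41 + 2·201 = 443
  C = 177
  S = 22 − 3·177 = -509
Policy B (X := 206):
  L = 151
  X = 206
  C = 168 + 206 = 374
  S = 22 − 3·374 = -1100
Comparing — Policy A: S=-509, Policy B: S=-1100. Highest is -509 (Policy A).

-509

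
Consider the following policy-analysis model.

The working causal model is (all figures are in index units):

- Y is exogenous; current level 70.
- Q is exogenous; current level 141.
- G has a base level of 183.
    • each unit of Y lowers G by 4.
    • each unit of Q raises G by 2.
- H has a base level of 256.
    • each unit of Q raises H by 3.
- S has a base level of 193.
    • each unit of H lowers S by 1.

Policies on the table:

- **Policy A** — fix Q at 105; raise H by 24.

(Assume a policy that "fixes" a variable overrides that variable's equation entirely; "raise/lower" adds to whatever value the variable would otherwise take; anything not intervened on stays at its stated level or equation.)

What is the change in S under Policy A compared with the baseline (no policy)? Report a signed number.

Baseline:
  Q = 141
  H = 256 + 3·141 = 679
  S = 193 − 679 = -486
Policy A (Q := 105, H + 24):
  Q = 105
  H = 256 + 3·105 (+24 from intervention) = 595
  S = 193 − 595 = -402
Change in S: -402 − (-486) = 84

84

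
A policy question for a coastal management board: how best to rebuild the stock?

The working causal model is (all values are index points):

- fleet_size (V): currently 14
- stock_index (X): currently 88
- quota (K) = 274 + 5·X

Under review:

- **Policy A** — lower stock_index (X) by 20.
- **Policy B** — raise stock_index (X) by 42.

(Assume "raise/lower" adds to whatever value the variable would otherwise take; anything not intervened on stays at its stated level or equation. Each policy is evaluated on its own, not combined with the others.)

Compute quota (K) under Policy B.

924

Policy B (X + 42):
  X = 88 + 42 = 130
  K = 274 + 5·130 = 924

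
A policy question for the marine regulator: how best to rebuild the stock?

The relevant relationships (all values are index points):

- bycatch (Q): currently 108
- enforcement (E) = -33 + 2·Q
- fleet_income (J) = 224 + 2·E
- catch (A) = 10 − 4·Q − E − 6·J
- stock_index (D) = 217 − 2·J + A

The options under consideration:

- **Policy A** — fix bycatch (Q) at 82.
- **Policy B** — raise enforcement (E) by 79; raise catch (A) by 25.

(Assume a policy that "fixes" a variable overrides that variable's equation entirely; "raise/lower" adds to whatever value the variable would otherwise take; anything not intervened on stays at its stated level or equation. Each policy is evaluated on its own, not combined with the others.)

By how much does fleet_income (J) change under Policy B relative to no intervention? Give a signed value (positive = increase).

158

Baseline:
  Q = 108
  E = -33 + 2·108 = 183
  J = 224 + 2·183 = 590
Policy B (E + 79, A + 25):
  Q = 108
  E = -33 + 2·108 (+79 from intervention) = 262
  J = 224 + 2·262 = 748
Change in J: 748 − 590 = 158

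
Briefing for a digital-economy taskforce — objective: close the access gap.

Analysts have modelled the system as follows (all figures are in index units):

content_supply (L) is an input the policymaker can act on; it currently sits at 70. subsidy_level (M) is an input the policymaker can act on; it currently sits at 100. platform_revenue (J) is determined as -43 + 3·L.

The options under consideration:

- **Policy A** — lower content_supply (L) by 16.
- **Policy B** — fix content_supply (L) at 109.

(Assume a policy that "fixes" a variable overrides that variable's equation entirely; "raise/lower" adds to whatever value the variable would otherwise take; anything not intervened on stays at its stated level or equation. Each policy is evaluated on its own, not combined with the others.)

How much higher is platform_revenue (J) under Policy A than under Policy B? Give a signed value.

-165

Policy A (L − 16):
  L = 70 − 16 = 54
  J = -43 + 3·54 = 119
Policy B (L := 109):
  L = 109
  J = -43 + 3·109 = 284
J: 119 − 284 = -165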